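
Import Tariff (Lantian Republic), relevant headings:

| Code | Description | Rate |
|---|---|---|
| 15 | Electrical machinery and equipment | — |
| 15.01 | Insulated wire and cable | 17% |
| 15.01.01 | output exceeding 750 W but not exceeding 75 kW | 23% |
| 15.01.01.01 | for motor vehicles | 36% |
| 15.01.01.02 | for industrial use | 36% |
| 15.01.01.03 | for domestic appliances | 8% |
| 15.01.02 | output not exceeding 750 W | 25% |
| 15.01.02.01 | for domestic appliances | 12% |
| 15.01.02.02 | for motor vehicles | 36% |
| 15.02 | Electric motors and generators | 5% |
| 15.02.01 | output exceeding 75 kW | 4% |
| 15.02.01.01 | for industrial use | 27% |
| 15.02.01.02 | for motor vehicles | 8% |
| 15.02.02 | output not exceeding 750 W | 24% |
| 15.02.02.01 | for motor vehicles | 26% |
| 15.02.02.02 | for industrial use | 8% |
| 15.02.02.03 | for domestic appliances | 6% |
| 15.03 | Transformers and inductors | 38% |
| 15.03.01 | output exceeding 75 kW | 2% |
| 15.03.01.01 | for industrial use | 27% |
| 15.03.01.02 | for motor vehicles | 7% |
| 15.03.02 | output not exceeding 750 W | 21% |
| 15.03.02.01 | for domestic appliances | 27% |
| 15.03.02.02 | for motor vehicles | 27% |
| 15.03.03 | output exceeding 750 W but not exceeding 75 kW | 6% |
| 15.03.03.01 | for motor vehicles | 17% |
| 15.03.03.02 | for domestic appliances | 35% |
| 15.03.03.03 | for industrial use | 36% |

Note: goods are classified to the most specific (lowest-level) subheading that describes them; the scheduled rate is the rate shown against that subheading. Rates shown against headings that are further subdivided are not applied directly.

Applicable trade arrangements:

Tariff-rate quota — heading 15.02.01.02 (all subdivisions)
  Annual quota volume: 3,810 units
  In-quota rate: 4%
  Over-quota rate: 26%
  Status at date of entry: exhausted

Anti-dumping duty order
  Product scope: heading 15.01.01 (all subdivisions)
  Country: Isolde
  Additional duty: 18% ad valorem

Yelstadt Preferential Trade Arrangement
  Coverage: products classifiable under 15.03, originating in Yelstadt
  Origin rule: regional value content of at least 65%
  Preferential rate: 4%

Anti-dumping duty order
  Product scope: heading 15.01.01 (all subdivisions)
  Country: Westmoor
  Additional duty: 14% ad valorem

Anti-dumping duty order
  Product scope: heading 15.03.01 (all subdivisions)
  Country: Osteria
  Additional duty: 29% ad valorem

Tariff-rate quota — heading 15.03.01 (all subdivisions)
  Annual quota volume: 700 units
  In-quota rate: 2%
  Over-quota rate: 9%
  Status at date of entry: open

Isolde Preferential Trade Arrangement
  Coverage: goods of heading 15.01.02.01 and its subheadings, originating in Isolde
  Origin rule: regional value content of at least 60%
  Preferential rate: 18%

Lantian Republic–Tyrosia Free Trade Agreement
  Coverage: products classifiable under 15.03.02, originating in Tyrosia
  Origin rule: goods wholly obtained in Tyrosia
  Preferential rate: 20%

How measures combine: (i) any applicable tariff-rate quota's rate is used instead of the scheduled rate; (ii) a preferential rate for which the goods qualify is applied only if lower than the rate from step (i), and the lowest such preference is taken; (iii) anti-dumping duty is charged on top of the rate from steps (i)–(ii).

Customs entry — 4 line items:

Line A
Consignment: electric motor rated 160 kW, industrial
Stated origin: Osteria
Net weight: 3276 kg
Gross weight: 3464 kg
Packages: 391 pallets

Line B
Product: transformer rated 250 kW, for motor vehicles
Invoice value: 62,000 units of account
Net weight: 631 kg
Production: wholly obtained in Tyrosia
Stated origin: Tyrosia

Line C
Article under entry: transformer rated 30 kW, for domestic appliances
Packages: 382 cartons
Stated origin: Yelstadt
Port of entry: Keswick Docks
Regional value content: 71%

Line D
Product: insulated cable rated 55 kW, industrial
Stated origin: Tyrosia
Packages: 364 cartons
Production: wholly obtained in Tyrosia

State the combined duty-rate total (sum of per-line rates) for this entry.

Line A: electric motor → 15.02; rated 160 kW → 15.02.01; industrial → 15.02.01.01. Scheduled 27%. No special measure applies. → 27%.
Line B: transformer → 15.03; rated 250 kW → 15.03.01; for motor vehicles → 15.03.01.02. Scheduled 7%. quota on 15.03.01 open → in-quota 2%; Tyrosia agreement on 15.03.02: 15.03.01.02 not covered. → 2%.
Line C: transformer → 15.03; rated 30 kW → 15.03.03; for domestic appliances → 15.03.03.02. Scheduled 35%. Yelstadt agreement on 15.03: RVC ≥ 65% → 4% available; preferential 4%. → 4%.
Line D: insulated cable → 15.01; rated 55 kW → 15.01.01; industrial → 15.01.01.02. Scheduled 36%. Tyrosia agreement on 15.03.02: 15.01.01.02 not covered. → 36%.
Sum: 27% + 2% + 4% + 36% = 69%.

69%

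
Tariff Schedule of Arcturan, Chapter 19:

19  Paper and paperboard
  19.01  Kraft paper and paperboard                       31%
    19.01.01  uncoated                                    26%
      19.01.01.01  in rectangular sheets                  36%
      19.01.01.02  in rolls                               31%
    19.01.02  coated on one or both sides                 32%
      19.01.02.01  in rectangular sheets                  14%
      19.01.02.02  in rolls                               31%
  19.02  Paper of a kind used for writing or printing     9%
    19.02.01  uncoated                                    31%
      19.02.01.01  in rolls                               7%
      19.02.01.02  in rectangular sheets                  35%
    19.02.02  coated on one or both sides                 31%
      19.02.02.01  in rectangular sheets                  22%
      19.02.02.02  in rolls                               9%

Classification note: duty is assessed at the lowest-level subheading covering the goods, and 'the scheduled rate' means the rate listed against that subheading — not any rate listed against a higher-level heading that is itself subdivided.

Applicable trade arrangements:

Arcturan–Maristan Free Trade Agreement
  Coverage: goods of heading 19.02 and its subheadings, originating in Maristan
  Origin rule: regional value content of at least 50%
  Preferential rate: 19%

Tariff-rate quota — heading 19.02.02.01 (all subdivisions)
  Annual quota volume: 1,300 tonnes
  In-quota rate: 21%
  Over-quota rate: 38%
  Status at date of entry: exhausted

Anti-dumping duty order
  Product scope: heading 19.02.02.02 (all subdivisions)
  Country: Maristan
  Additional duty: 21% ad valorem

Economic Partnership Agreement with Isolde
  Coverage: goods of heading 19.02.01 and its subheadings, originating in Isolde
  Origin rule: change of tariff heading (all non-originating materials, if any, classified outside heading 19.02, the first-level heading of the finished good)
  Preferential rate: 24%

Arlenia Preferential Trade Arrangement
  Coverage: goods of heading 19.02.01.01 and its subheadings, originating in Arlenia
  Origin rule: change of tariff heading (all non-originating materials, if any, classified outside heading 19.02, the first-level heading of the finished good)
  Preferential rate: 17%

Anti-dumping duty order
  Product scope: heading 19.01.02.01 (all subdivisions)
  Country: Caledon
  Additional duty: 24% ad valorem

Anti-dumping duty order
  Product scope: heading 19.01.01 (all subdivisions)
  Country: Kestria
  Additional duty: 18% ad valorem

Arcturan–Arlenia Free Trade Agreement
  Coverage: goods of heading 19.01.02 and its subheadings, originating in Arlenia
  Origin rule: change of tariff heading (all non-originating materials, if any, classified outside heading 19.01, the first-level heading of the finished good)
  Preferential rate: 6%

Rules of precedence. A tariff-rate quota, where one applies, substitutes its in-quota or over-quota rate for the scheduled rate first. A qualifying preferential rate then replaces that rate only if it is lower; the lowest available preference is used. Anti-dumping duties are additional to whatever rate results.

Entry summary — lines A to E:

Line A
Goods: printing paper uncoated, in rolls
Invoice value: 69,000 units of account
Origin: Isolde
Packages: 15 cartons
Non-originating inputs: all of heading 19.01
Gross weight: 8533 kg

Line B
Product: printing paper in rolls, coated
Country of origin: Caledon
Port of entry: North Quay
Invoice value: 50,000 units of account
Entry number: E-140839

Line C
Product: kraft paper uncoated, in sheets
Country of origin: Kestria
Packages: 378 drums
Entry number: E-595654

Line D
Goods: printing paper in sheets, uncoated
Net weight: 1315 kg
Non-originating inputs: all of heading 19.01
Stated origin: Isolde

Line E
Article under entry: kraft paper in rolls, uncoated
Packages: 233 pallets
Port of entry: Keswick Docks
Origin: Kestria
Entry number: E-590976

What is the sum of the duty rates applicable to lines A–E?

143%

Line A: printing paper → 19.02; uncoated → 19.02.01; in rolls → 19.02.01.01. Scheduled 7%. Isolde agreement on 19.02.01: CTH met → 24% available; preference 24% not lower than 7% → no reduction. → 7%.
Line B: printing paper → 19.02; coated → 19.02.02; in rolls → 19.02.02.02. Scheduled 9%. No special measure applies. → 9%.
Line C: kraft paper → 19.01; uncoated → 19.01.01; in sheets → 19.01.01.01. Scheduled 36%. anti-dumping (Kestria, 19.01.01): +18%; total 36% + 18% = 54%. → 54%.
Line D: printing paper → 19.02; uncoated → 19.02.01; in sheets → 19.02.01.02. Scheduled 35%. Isolde agreement on 19.02.01: CTH met → 24% available; preferential 24%. → 24%.
Line E: kraft paper → 19.01; uncoated → 19.01.01; in rolls → 19.01.01.02. Scheduled 31%. anti-dumping (Kestria, 19.01.01): +18%; total 31% + 18% = 49%. → 49%.
Sum: 7% + 9% + 54% + 24% + 49% = 143%.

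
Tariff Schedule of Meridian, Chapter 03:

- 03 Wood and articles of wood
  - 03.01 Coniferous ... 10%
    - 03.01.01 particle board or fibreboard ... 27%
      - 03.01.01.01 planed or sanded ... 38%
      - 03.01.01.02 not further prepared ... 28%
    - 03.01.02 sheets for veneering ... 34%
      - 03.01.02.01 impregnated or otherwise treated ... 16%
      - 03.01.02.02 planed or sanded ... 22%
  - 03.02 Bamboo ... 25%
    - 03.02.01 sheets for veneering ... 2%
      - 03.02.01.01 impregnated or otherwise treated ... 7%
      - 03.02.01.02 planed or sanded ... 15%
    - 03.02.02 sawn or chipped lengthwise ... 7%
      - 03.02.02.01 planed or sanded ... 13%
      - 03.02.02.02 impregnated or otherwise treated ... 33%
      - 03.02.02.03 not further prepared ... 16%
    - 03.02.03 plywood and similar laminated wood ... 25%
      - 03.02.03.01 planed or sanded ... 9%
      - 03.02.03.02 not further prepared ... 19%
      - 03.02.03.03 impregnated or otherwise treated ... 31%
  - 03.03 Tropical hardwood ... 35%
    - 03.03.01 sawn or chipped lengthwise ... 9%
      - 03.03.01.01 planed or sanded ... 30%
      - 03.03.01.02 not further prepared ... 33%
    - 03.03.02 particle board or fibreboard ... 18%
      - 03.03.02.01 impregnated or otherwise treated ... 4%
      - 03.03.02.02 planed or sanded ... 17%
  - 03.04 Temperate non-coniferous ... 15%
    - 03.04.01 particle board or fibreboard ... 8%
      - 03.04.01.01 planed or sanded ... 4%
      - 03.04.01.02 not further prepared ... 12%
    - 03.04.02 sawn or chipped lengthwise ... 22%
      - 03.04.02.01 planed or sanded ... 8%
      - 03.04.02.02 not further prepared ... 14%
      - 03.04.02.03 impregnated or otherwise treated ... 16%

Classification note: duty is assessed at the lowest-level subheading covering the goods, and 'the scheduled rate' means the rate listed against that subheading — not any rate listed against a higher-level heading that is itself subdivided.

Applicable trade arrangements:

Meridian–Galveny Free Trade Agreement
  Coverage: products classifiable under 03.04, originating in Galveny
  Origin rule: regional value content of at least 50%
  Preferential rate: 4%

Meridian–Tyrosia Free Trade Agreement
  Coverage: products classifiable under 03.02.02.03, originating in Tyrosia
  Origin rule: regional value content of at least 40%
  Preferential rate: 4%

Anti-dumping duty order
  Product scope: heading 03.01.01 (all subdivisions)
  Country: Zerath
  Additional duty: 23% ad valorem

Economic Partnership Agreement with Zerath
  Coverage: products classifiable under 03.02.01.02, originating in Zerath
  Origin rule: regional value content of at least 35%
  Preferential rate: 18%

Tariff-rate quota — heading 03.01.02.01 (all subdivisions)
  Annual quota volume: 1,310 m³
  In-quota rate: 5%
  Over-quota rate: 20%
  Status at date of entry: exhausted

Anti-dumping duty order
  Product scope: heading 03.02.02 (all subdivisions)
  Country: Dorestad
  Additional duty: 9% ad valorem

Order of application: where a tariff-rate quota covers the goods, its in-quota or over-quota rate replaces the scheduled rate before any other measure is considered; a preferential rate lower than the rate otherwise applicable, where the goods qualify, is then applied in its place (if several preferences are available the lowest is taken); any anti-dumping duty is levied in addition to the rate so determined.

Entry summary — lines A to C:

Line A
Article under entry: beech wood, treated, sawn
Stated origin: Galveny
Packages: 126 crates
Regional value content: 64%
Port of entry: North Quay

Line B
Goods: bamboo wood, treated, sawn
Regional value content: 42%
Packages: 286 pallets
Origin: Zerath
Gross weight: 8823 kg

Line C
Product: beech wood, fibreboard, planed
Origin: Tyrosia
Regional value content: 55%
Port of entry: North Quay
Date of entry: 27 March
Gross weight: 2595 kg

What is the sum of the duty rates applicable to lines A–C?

Line A: beech → 03.04; sawn → 03.04.02; treated → 03.04.02.03. Scheduled 16%. Galveny agreement on 03.04: RVC ≥ 50% → 4% available; preferential 4%. → 4%.
Line B: bamboo → 03.02; sawn → 03.02.02; treated → 03.02.02.02. Scheduled 33%. Zerath agreement on 03.02.01.02: 03.02.02.02 not covered. → 33%.
Line C: beech → 03.04; fibreboard → 03.04.01; planed → 03.04.01.01. Scheduled 4%. Tyrosia agreement on 03.02.02.03: 03.04.01.01 not covered. → 4%.
Sum: 4% + 33% + 4% = 41%.

41%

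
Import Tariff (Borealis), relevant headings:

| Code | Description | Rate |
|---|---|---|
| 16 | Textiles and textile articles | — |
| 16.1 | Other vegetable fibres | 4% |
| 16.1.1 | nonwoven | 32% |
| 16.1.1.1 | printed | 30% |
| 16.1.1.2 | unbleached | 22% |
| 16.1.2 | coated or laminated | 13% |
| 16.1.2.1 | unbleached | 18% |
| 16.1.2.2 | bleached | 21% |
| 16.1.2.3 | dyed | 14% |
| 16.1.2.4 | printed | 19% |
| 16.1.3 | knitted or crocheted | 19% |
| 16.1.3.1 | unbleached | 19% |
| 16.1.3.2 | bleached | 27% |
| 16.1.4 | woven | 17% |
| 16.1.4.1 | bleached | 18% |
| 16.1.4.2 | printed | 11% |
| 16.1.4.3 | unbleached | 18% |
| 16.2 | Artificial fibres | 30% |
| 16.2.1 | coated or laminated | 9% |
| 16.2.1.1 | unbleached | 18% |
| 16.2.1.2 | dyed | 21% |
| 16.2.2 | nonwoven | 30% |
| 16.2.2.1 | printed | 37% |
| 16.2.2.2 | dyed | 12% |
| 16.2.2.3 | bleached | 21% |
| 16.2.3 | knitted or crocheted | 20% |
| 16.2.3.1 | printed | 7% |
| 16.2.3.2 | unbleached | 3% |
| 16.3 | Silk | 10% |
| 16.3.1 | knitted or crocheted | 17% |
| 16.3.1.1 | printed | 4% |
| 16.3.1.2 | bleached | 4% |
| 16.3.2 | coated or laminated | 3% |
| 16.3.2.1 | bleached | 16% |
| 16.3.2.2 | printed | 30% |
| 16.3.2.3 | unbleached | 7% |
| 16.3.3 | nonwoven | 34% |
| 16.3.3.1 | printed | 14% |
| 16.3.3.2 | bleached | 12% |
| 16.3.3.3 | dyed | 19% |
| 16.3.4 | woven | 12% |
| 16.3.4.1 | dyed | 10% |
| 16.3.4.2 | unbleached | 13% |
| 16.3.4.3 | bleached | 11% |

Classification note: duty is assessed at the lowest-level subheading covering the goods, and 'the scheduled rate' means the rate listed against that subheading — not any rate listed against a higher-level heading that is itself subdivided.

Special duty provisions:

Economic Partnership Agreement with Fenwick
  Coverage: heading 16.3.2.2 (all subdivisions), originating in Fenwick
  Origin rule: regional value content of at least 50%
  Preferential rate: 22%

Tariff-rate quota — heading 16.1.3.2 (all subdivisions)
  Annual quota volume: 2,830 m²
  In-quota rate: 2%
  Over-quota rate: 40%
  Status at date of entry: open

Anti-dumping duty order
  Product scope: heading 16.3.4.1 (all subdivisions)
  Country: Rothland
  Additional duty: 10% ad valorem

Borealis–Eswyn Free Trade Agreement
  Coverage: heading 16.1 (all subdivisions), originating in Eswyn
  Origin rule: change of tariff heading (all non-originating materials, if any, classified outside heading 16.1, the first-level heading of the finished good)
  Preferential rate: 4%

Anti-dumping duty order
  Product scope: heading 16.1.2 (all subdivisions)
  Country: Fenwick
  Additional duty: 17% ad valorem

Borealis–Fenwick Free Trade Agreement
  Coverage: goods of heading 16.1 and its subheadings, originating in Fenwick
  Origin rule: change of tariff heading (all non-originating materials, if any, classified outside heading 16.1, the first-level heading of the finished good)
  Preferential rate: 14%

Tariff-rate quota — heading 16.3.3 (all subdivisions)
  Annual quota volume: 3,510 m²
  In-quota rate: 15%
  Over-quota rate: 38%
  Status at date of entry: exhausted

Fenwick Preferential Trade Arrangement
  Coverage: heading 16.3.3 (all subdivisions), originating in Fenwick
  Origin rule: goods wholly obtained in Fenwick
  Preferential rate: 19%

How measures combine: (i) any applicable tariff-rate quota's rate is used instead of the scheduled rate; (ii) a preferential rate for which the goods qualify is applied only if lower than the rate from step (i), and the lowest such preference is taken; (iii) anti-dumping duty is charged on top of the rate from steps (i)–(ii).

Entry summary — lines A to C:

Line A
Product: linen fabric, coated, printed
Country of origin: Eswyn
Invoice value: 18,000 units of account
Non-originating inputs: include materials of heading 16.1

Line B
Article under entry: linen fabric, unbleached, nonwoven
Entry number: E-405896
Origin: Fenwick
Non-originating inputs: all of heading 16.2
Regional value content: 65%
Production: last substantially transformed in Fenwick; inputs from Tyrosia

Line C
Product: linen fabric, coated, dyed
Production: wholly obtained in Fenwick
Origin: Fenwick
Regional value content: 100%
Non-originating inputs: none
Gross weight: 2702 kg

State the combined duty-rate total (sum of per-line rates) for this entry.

64%

Line A: linen → 16.1; coated → 16.1.2; printed → 16.1.2.4. Scheduled 19%. Eswyn agreement on 16.1: CTH not met. → 19%.
Line B: linen → 16.1; nonwoven → 16.1.1; unbleached → 16.1.1.2. Scheduled 22%. Fenwick agreement on 16.3.2.2: 16.1.1.2 not covered; Fenwick agreement on 16.1: CTH met → 14% available; Fenwick agreement on 16.3.3: 16.1.1.2 not covered; preferential 14%. → 14%.
Line C: linen → 16.1; coated → 16.1.2; dyed → 16.1.2.3. Scheduled 14%. Fenwick agreement on 16.3.2.2: 16.1.2.3 not covered; Fenwick agreement on 16.1: CTH met → 14% available; Fenwick agreement on 16.3.3: 16.1.2.3 not covered; preference 14% not lower than 14% → no reduction; anti-dumping (Fenwick, 16.1.2): +17%; total 14% + 17% = 31%. → 31%.
Sum: 19% + 14% + 31% = 64%.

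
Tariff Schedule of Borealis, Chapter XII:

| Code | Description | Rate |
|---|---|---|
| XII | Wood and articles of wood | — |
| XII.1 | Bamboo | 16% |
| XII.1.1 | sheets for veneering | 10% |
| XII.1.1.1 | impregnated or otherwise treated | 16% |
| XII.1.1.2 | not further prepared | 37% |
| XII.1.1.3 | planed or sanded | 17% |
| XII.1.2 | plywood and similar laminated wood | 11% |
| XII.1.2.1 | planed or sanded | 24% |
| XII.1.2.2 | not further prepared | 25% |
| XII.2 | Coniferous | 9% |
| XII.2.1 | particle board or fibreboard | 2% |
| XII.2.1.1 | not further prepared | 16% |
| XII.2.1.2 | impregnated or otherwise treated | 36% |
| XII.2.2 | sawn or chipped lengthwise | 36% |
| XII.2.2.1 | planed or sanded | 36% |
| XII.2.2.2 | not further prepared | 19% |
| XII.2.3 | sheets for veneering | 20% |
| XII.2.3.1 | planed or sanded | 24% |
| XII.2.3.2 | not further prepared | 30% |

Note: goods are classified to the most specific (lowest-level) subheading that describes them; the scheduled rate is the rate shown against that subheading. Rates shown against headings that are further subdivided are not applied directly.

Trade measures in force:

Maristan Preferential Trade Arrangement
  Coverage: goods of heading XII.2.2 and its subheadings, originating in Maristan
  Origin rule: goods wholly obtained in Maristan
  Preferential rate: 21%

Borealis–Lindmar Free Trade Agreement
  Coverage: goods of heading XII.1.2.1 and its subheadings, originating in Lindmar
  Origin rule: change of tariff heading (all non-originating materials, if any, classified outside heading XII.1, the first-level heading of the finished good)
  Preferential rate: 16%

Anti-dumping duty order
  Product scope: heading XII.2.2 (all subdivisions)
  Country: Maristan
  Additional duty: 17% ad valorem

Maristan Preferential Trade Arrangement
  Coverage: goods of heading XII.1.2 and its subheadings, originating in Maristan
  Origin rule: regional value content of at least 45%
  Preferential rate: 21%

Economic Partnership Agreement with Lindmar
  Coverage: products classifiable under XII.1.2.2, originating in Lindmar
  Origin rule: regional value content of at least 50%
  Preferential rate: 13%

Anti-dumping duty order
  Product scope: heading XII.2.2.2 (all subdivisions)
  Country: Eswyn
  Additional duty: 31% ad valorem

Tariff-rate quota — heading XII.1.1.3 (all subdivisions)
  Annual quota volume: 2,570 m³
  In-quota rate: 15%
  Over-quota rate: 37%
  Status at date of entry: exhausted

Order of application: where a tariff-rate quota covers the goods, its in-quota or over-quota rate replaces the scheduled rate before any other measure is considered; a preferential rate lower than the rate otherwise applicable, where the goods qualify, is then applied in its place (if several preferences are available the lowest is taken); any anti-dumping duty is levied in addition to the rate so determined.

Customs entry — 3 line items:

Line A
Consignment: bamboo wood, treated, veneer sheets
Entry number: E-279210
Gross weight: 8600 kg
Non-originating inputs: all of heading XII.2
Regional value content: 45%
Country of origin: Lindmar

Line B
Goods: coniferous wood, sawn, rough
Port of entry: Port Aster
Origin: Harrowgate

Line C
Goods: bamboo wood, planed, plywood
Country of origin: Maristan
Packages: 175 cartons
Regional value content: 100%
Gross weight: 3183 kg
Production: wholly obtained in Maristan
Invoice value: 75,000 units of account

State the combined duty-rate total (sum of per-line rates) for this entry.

56%

Line A: bamboo → XII.1; veneer sheets → XII.1.1; treated → XII.1.1.1. Scheduled 16%. Lindmar agreement on XII.1.2.1: XII.1.1.1 not covered; Lindmar agreement on XII.1.2.2: XII.1.1.1 not covered. → 16%.
Line B: coniferous → XII.2; sawn → XII.2.2; rough → XII.2.2.2. Scheduled 19%. No special measure applies. → 19%.
Line C: bamboo → XII.1; plywood → XII.1.2; planed → XII.1.2.1. Scheduled 24%. Maristan agreement on XII.2.2: XII.1.2.1 not covered; Maristan agreement on XII.1.2: RVC ≥ 45% → 21% available; preferential 21%. → 21%.
Sum: 16% + 19% + 21% = 56%.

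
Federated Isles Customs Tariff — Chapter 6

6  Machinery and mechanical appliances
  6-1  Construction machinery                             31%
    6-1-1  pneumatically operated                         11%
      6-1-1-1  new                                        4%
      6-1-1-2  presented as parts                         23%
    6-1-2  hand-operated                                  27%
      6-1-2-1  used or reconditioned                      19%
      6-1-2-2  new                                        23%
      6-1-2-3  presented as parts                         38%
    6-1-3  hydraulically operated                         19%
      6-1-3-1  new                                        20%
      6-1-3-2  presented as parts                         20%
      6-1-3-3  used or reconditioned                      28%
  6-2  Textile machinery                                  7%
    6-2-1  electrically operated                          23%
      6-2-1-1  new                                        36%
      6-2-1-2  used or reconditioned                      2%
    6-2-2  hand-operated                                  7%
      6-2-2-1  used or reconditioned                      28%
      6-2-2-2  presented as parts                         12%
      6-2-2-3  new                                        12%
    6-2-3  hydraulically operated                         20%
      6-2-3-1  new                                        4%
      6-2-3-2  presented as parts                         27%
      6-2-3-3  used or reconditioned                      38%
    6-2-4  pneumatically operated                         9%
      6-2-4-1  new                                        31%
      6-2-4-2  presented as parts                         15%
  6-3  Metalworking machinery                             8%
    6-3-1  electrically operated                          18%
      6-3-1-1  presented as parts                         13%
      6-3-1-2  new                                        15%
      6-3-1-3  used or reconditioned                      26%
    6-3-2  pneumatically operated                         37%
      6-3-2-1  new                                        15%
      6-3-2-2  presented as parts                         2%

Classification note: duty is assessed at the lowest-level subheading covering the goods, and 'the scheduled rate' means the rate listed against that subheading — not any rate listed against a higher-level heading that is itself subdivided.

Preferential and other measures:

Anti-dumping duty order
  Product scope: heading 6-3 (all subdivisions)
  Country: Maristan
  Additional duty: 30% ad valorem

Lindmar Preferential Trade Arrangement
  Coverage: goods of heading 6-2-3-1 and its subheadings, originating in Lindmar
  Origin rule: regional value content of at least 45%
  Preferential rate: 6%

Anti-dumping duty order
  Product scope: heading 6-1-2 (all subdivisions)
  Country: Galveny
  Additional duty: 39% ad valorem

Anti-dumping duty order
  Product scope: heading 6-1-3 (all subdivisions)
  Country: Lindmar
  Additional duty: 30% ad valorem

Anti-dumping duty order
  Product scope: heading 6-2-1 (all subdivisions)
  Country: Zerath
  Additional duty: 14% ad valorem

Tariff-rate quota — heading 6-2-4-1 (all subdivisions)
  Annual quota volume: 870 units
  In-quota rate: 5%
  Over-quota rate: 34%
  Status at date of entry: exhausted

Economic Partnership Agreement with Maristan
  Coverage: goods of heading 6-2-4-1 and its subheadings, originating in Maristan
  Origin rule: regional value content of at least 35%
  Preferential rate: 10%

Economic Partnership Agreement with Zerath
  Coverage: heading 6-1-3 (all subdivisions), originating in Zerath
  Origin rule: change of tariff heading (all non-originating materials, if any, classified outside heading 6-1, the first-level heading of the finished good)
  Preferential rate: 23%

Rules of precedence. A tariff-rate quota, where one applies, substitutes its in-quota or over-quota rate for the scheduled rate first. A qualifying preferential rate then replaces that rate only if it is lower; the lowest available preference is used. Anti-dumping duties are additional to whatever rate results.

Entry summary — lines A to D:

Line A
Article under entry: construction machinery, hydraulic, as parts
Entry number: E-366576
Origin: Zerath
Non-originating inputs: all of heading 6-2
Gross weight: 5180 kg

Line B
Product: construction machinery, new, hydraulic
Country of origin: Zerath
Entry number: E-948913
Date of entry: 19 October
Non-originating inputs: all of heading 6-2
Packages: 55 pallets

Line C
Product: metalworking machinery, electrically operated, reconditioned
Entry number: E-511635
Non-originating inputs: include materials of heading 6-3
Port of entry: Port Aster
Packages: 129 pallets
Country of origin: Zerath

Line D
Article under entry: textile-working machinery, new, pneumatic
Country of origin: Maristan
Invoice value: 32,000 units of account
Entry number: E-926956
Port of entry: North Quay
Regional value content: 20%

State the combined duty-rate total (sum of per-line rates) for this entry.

100%

Line A: construction → 6-1; hydraulic → 6-1-3; as parts → 6-1-3-2. Scheduled 20%. Zerath agreement on 6-1-3: CTH met → 23% available; preference 23% not lower than 20% → no reduction. → 20%.
Line B: construction → 6-1; hydraulic → 6-1-3; new → 6-1-3-1. Scheduled 20%. Zerath agreement on 6-1-3: CTH met → 23% available; preference 23% not lower than 20% → no reduction. → 20%.
Line C: metalworking → 6-3; electrically operated → 6-3-1; reconditioned → 6-3-1-3. Scheduled 26%. Zerath agreement on 6-1-3: 6-3-1-3 not covered. → 26%.
Line D: textile-working → 6-2; pneumatic → 6-2-4; new → 6-2-4-1. Scheduled 31%. quota on 6-2-4-1 exhausted → over-quota 34%; Maristan agreement on 6-2-4-1: RVC < 35%. → 34%.
Sum: 20% + 20% + 26% + 34% = 100%.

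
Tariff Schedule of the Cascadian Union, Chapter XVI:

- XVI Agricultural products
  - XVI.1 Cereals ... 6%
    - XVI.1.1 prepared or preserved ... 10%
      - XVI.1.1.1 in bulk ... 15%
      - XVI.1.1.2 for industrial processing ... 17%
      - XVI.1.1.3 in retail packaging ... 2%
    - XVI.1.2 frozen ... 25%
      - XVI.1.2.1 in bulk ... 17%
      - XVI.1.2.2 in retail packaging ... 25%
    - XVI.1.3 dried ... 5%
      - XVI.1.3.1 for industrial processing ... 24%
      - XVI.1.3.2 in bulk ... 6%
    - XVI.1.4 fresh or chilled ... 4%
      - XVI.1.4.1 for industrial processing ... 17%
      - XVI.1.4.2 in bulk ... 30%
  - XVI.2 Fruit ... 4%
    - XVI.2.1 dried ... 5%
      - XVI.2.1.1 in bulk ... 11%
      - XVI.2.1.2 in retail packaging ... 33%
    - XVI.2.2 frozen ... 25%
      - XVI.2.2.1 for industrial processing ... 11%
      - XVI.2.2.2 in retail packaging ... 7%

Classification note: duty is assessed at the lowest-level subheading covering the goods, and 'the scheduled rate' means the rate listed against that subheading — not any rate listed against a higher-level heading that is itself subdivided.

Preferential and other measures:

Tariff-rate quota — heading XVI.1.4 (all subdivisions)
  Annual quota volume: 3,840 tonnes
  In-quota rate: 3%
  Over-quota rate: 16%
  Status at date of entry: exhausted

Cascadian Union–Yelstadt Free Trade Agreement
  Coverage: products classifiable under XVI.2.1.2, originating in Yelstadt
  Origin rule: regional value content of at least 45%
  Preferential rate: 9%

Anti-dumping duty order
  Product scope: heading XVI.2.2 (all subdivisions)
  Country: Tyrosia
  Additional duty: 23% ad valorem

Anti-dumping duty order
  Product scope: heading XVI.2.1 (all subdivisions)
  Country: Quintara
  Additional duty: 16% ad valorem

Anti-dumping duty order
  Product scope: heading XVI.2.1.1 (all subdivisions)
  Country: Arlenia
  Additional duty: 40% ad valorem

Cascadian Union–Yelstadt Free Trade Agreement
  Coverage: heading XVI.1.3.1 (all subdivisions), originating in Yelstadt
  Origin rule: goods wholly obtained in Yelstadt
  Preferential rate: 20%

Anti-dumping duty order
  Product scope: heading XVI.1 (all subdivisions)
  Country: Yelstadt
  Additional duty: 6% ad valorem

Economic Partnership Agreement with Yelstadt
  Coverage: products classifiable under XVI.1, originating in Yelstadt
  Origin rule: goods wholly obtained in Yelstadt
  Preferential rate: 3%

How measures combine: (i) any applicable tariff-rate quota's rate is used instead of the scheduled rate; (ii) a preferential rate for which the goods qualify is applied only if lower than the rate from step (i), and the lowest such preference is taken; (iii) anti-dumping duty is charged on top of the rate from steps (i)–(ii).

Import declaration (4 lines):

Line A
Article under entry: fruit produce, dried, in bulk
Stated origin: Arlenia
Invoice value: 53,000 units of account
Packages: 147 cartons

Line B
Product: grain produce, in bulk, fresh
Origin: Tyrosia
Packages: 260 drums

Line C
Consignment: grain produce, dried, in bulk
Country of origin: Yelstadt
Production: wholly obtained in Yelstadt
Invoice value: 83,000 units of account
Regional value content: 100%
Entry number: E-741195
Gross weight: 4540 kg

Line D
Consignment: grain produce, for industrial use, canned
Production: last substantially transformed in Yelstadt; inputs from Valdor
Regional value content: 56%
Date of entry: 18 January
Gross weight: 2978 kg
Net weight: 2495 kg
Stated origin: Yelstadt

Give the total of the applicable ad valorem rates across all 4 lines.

Line A: fruit → XVI.2; dried → XVI.2.1; in bulk → XVI.2.1.1. Scheduled 11%. anti-dumping (Arlenia, XVI.2.1.1): +40%; total 11% + 40% = 51%. → 51%.
Line B: grain → XVI.1; fresh → XVI.1.4; in bulk → XVI.1.4.2. Scheduled 30%. quota on XVI.1.4 exhausted → over-quota 16%. → 16%.
Line C: grain → XVI.1; dried → XVI.1.3; in bulk → XVI.1.3.2. Scheduled 6%. Yelstadt agreement on XVI.2.1.2: XVI.1.3.2 not covered; Yelstadt agreement on XVI.1.3.1: XVI.1.3.2 not covered; Yelstadt agreement on XVI.1: wholly obtained → 3% available; preferential 3%; anti-dumping (Yelstadt, XVI.1): +6%; total 3% + 6% = 9%. → 9%.
Line D: grain → XVI.1; canned → XVI.1.1; for industrial use → XVI.1.1.2. Scheduled 17%. Yelstadt agreement on XVI.2.1.2: XVI.1.1.2 not covered; Yelstadt agreement on XVI.1.3.1: XVI.1.1.2 not covered; Yelstadt agreement on XVI.1: not wholly obtained; anti-dumping (Yelstadt, XVI.1): +6%; total 17% + 6% = 23%. → 23%.
Sum: 51% + 16% + 9% + 23% = 99%.

99%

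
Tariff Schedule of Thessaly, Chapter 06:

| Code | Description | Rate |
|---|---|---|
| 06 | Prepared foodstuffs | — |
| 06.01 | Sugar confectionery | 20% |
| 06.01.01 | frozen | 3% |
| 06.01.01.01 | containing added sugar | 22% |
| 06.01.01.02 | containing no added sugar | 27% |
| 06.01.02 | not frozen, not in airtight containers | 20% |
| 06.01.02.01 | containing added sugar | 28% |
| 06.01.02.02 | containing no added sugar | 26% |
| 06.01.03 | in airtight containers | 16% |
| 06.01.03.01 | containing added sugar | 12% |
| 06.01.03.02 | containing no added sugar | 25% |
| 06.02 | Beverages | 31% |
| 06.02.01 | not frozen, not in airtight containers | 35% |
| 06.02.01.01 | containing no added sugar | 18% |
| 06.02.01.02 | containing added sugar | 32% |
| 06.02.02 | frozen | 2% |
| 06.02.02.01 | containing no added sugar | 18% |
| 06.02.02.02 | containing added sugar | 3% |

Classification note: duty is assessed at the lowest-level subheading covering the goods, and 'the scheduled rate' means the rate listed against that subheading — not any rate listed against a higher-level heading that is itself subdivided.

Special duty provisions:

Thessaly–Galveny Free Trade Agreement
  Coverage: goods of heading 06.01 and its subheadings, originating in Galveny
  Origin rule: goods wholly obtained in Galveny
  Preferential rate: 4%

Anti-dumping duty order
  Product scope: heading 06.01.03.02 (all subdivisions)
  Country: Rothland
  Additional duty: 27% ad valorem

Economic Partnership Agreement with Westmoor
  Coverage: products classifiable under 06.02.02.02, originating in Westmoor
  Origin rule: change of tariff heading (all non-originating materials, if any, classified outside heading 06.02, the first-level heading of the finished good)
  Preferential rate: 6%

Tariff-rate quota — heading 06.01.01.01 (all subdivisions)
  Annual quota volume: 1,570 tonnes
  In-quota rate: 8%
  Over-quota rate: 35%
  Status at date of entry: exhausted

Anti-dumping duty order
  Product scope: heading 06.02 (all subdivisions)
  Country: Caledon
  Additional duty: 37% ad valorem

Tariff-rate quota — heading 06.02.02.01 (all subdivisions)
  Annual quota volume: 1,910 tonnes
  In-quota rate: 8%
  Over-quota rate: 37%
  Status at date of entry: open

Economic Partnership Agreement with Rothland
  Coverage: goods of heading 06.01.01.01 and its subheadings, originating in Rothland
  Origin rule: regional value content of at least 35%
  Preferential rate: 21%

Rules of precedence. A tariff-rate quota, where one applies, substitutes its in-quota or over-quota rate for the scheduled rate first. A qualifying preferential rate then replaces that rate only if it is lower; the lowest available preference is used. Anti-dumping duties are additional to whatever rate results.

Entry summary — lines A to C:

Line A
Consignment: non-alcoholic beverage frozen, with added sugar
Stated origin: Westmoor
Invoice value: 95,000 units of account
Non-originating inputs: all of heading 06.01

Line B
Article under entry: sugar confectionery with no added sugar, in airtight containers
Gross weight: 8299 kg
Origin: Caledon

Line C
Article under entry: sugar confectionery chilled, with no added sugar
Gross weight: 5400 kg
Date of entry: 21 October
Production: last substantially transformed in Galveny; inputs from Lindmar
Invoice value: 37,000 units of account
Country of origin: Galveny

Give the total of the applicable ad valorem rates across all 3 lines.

Line A: non-alcoholic beverage → 06.02; frozen → 06.02.02; with added sugar → 06.02.02.02. Scheduled 3%. Westmoor agreement on 06.02.02.02: CTH met → 6% available; preference 6% not lower than 3% → no reduction. → 3%.
Line B: sugar confectionery → 06.01; in airtight containers → 06.01.03; with no added sugar → 06.01.03.02. Scheduled 25%. No special measure applies. → 25%.
Line C: sugar confectionery → 06.01; chilled → 06.01.02; with no added sugar → 06.01.02.02. Scheduled 26%. Galveny agreement on 06.01: not wholly obtained. → 26%.
Sum: 3% + 25% + 26% = 54%.

54%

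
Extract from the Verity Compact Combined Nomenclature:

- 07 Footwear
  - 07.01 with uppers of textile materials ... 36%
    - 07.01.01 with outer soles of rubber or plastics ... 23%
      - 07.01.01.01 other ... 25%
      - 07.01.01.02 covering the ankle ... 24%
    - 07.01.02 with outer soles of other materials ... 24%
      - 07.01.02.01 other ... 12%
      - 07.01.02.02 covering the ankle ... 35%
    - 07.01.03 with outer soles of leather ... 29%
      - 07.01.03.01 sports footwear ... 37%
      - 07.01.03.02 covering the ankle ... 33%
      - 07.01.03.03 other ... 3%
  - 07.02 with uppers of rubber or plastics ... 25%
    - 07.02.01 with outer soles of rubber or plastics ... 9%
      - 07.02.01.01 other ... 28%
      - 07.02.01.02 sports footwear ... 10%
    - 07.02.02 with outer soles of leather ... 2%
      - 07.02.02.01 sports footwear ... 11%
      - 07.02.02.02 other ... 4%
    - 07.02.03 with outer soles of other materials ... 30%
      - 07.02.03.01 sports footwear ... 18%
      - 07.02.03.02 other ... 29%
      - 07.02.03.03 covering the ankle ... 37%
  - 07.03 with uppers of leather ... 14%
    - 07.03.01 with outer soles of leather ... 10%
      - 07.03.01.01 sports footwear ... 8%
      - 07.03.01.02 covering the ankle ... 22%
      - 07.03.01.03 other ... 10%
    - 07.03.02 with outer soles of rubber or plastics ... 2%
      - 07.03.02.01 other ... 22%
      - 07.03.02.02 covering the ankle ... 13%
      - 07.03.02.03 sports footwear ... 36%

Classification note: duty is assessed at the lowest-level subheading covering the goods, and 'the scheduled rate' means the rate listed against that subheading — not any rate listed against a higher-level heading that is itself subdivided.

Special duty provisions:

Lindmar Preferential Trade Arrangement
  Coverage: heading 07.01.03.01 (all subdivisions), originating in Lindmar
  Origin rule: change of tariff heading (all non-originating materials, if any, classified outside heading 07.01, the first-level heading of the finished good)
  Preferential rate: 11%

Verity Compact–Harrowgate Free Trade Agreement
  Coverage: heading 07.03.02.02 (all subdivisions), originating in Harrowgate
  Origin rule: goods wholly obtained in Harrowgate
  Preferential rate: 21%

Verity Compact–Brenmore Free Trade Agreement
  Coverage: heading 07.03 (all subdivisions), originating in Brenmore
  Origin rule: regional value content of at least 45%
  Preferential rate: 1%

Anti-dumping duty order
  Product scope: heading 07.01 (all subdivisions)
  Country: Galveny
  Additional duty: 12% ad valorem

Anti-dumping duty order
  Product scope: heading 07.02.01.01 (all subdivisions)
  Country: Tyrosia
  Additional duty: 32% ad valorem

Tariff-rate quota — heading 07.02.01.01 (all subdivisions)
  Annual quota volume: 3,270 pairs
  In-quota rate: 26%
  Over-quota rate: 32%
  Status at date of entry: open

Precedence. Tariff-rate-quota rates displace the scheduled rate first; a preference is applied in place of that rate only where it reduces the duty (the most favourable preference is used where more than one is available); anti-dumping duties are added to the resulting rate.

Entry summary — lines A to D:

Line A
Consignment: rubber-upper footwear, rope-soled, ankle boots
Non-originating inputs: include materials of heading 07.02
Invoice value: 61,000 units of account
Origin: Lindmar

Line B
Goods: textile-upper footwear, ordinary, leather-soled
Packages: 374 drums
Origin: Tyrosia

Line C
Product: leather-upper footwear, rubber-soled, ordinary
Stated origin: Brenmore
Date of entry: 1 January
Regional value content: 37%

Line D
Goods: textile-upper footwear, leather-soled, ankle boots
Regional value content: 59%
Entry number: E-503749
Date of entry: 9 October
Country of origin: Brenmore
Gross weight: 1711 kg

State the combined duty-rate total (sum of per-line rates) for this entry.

Line A: rubber-upper → 07.02; rope-soled → 07.02.03; ankle boots → 07.02.03.03. Scheduled 37%. Lindmar agreement on 07.01.03.01: 07.02.03.03 not covered. → 37%.
Line B: textile-upper → 07.01; leather-soled → 07.01.03; ordinary → 07.01.03.03. Scheduled 3%. No special measure applies. → 3%.
Line C: leather-upper → 07.03; rubber-soled → 07.03.02; ordinary → 07.03.02.01. Scheduled 22%. Brenmore agreement on 07.03: RVC < 45%. → 22%.
Line D: textile-upper → 07.01; leather-soled → 07.01.03; ankle boots → 07.01.03.02. Scheduled 33%. Brenmore agreement on 07.03: 07.01.03.02 not covered. → 33%.
Sum: 37% + 3% + 22% + 33% = 95%.

95%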